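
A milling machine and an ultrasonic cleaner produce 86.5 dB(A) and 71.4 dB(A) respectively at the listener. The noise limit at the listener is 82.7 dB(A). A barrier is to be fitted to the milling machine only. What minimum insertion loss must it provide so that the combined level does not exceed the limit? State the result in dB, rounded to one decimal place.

Everything except the milling machine sums to 10^(71.4/10) = 1.380e+07 in linear terms, 71.40 dB(A).
The limit corresponds to 10^(82.7/10) = 1.862e+08; subtracting the fixed part leaves 1.724e+08 for the milling machine, i.e. 82.37 dB(A).
Required insertion loss = 86.5 − 82.37 = 4.13 dB.

4.1 dB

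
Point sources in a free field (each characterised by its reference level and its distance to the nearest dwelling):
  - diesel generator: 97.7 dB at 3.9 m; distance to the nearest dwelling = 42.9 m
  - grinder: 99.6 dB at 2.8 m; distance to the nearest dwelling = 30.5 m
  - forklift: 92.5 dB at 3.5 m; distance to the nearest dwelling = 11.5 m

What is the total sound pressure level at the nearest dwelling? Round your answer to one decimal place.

84.6 dB

Apply inverse-square spreading to bring every level to the receiver, then sum 10^(L/10).
diesel generator: 97.7 − 20·log₁₀(42.9/3.9) = 97.7 − 20.83 = 76.87 dB.
grinder: 99.6 − 20·log₁₀(30.5/2.8) = 99.6 − 20.74 = 78.86 dB.
forklift: 92.5 − 20·log₁₀(11.5/3.5) = 92.5 − 10.33 = 82.17 dB.
Σ 10^(L/10) = 2.902e+08 → L_total = 10·log₁₀(2.902e+08) = 84.63 dB.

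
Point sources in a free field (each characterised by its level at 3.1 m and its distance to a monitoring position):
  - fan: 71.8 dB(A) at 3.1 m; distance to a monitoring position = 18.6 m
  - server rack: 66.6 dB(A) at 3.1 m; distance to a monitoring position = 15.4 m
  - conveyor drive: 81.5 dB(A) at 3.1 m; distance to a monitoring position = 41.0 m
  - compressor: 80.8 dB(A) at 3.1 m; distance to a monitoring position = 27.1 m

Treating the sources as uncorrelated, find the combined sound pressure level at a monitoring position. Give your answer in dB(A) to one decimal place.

First find each source's level at the receiver (point-source: −20·log₁₀(r/r_ref)), then combine on an intensity basis.
fan: 71.8 − 20·log₁₀(18.6/3.1) = 71.8 − 15.56 = 56.24 dB(A).
server rack: 66.6 − 20·log₁₀(15.4/3.1) = 66.6 − 13.92 = 52.68 dB(A).
conveyor drive: 81.5 − 20·log₁₀(41.0/3.1) = 81.5 − 22.43 = 59.07 dB(A).
compressor: 80.8 − 20·log₁₀(27.1/3.1) = 80.8 − 18.83 = 61.97 dB(A).
Σ 10^(L/10) = 2.986e+06 → L_total = 10·log₁₀(2.986e+06) = 64.75 dB(A).

64.8 dB(A)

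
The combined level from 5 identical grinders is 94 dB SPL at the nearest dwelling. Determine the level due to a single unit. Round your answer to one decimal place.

87.0 dB SPL

For N identical incoherent sources L_total = L₁ + 10·log₁₀ N, so L₁ = 94 − 10·log₁₀(5) = 94 − 6.990.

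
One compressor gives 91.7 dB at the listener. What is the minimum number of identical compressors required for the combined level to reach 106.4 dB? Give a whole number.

30

Need L₁ + 10·log₁₀ N ≥ 106.4, i.e. log₁₀ N ≥ 1.47.
N ≥ 10^(14.7/10) = 29.512, so N = 30.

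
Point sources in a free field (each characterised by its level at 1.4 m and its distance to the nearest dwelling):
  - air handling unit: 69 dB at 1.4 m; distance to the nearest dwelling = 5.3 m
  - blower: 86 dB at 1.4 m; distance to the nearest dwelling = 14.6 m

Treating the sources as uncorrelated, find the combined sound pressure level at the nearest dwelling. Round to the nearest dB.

Propagate each source to the receiver with L = L_ref − 20·log₁₀(r/r_ref), then add intensities.
air handling unit: 69 − 20·log₁₀(5.3/1.4) = 69 − 11.56 = 57.44 dB.
blower: 86 − 20·log₁₀(14.6/1.4) = 86 − 20.36 = 65.64 dB.
Σ 10^(L/10) = 4.215e+06 → L_total = 10·log₁₀(4.215e+06) = 66.25 dB.

66 dB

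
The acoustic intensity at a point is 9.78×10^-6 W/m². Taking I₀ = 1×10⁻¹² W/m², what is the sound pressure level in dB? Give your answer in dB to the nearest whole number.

70 dB

I/I₀ = 9.78×10^-6/10⁻¹² = 9.78×10^6, and L = 10·log₁₀(I/I₀).
L = 10·(0.9903 + 6) = 69.90 dB.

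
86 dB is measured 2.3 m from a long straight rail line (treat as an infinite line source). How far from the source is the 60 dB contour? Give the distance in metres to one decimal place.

915.6 m

For a line source L₁ − L₂ = 10·log₁₀(r₂/r₁), so r₂ = r₁·10^((L₁−L₂)/10).
r₂ = 2.3·10^((86−60)/10) = 2.3·10^(26.0/10) = 915.65 m.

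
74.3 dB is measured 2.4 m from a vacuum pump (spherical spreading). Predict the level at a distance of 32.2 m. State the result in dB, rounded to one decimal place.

51.7 dB

Point-source attenuation: ΔL = 20·log₁₀(r₂/r₁) = 20·log₁₀(32.2/2.4) = 22.553 dB.
L₂ = 74.3 − 20·log₁₀(32.2/2.4) = 74.3 − 22.553 = 51.75 dB.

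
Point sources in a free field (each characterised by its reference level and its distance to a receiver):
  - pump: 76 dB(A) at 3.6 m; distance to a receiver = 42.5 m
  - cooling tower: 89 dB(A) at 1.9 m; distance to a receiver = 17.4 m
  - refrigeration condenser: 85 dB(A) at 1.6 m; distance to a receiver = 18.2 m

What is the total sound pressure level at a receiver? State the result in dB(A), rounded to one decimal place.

First find each source's level at the receiver (point-source: −20·log₁₀(r/r_ref)), then combine on an intensity basis.
pump: 76 − 20·log₁₀(42.5/3.6) = 76 − 21.44 = 54.56 dB(A).
cooling tower: 89 − 20·log₁₀(17.4/1.9) = 89 − 19.24 = 69.76 dB(A).
refrigeration condenser: 85 − 20·log₁₀(18.2/1.6) = 85 − 21.12 = 63.88 dB(A).
Σ 10^(L/10) = 1.220e+07 → L_total = 10·log₁₀(1.220e+07) = 70.86 dB(A).

70.9 dB(A)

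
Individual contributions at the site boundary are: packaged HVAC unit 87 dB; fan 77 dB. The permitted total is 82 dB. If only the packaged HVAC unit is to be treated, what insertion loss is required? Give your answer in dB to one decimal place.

6.7 dB

Everything except the packaged HVAC unit sums to 10^(77/10) = 5.012e+07 in linear terms, 77.00 dB.
To meet 82 dB overall, the treated packaged HVAC unit may contribute at most 10^(82/10) − 5.012e+07 = 1.084e+08, i.e. 80.35 dB.
Required insertion loss = 87 − 80.35 = 6.65 dB.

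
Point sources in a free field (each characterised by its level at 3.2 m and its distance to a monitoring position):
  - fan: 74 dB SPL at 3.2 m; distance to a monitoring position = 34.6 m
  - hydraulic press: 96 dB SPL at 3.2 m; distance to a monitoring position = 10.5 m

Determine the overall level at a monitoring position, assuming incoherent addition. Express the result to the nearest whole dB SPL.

86 dB SPL

Apply inverse-square spreading to bring every level to the receiver, then sum 10^(L/10).
fan: 74 − 20·log₁₀(34.6/3.2) = 74 − 20.68 = 53.32 dB SPL.
hydraulic press: 96 − 20·log₁₀(10.5/3.2) = 96 − 10.32 = 85.68 dB SPL.
Σ 10^(L/10) = 3.700e+08 → L_total = 10·log₁₀(3.700e+08) = 85.68 dB SPL.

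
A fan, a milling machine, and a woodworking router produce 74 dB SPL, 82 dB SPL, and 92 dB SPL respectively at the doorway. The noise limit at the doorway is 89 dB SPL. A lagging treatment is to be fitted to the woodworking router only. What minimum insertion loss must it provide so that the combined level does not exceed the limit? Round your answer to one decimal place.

4.1 dB

Everything except the woodworking router sums to 10^(74/10) + 10^(82/10) = 1.836e+08 in linear terms, 82.64 dB SPL.
To meet 89 dB SPL overall, the treated woodworking router may contribute at most 10^(89/10) − 1.836e+08 = 6.107e+08, i.e. 87.86 dB SPL.
So the woodworking router must be reduced from 92 to 87.86 dB SPL: IL = 4.14 dB.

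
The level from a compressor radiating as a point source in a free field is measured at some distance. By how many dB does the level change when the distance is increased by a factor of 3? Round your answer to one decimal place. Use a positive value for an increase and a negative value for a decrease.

-9.5 dB

Point-source spreading: ΔL = −20·log₁₀(r₂/r₁).
ΔL = −20·log₁₀(3) = -9.54 dB.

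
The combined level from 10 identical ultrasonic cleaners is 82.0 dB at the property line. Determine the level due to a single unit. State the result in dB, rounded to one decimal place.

Dividing the total intensity by 10 lowers the level by 10·log₁₀ 10 = 10.000 dB: L₁ = 82.0 − 10.000.

72.0 dB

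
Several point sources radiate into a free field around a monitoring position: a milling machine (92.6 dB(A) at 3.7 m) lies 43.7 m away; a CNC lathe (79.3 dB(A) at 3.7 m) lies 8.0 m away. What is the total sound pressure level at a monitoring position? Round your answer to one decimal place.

74.9 dB(A)

First find each source's level at the receiver (point-source: −20·log₁₀(r/r_ref)), then combine on an intensity basis.
milling machine: 92.6 − 20·log₁₀(43.7/3.7) = 92.6 − 21.45 = 71.15 dB(A).
CNC lathe: 79.3 − 20·log₁₀(8.0/3.7) = 79.3 − 6.70 = 72.60 dB(A).
Σ 10^(L/10) = 3.125e+07 → L_total = 10·log₁₀(3.125e+07) = 74.95 dB(A).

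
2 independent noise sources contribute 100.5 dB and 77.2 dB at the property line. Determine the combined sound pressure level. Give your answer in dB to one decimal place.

For uncorrelated sources the intensities add, so convert each level to linear form, sum, and take 10·log₁₀ of the total.
Σ 10^(L/10) = 10^(100.5/10) + 10^(77.2/10) = 1.127e+10.
L_total = 10·log₁₀(1.127e+10) = 100.52 dB.

100.5 dB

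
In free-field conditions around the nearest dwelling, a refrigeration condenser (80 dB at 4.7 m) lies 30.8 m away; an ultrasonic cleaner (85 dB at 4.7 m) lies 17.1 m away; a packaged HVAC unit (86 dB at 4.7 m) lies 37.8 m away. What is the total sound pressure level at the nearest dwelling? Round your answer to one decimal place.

Propagate each source to the receiver with L = L_ref − 20·log₁₀(r/r_ref), then add intensities.
refrigeration condenser: 80 − 20·log₁₀(30.8/4.7) = 80 − 16.33 = 63.67 dB.
ultrasonic cleaner: 85 − 20·log₁₀(17.1/4.7) = 85 − 11.22 = 73.78 dB.
packaged HVAC unit: 86 − 20·log₁₀(37.8/4.7) = 86 − 18.11 = 67.89 dB.
Σ 10^(L/10) = 3.237e+07 → L_total = 10·log₁₀(3.237e+07) = 75.10 dB.

75.1 dB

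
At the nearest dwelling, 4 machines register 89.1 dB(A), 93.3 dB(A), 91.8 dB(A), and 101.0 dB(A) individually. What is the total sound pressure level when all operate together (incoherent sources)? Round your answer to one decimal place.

For uncorrelated sources the intensities add, so convert each level to linear form, sum, and take 10·log₁₀ of the total.
Σ 10^(L/10) = 10^(89.1/10) + 10^(93.3/10) + 10^(91.8/10) + 10^(101.0/10) = 1.705e+10.
L_total = 10·log₁₀(1.705e+10) = 102.32 dB(A).

102.3 dB(A)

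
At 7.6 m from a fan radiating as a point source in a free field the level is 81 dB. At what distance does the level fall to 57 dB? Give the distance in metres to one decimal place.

120.5 m

For a point source L₁ − L₂ = 20·log₁₀(r₂/r₁), so r₂ = r₁·10^((L₁−L₂)/20).
r₂ = 7.6·10^((81−57)/20) = 7.6·10^(24.0/20) = 120.45 m.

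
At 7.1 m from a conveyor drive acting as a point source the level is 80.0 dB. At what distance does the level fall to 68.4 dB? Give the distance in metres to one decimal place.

For a point source L₁ − L₂ = 20·log₁₀(r₂/r₁), so r₂ = r₁·10^((L₁−L₂)/20).
r₂ = 7.1·10^((80.0−68.4)/20) = 7.1·10^(11.6/20) = 26.99 m.

27.0 m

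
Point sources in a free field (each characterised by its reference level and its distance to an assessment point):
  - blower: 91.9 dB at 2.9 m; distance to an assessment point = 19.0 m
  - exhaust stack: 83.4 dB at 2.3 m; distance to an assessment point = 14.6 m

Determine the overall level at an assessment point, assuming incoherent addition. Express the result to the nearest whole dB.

76 dB

First find each source's level at the receiver (point-source: −20·log₁₀(r/r_ref)), then combine on an intensity basis.
blower: 91.9 − 20·log₁₀(19.0/2.9) = 91.9 − 16.33 = 75.57 dB.
exhaust stack: 83.4 − 20·log₁₀(14.6/2.3) = 83.4 − 16.05 = 67.35 dB.
Σ 10^(L/10) = 4.151e+07 → L_total = 10·log₁₀(4.151e+07) = 76.18 dB.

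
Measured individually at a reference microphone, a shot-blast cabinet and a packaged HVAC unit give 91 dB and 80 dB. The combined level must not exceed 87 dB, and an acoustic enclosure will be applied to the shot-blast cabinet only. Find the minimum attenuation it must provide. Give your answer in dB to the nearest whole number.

5 dB

Everything except the shot-blast cabinet sums to 10^(80/10) = 1.000e+08 in linear terms, 80.00 dB.
To meet 87 dB overall, the treated shot-blast cabinet may contribute at most 10^(87/10) − 1.000e+08 = 4.012e+08, i.e. 86.03 dB.
Required insertion loss = 91 − 86.03 = 4.97 dB.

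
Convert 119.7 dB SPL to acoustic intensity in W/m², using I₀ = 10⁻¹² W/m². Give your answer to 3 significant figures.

I/I₀ = 10^(119.7/10) = 9.333e+11, so I = 9.333e+11 × 10⁻¹² W/m².

0.933 W/m²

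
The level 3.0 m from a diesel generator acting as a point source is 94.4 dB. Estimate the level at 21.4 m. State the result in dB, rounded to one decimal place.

Point-source attenuation: ΔL = 20·log₁₀(r₂/r₁) = 20·log₁₀(21.4/3.0) = 17.066 dB.
L₂ = 94.4 − 20·log₁₀(21.4/3.0) = 94.4 − 17.066 = 77.33 dB.

77.3 dB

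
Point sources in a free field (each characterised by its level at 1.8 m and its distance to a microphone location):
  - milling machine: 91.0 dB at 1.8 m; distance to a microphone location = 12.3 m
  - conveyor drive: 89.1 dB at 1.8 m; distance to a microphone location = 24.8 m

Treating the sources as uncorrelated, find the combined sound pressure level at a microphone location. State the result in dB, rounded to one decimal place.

74.9 dB

Propagate each source to the receiver with L = L_ref − 20·log₁₀(r/r_ref), then add intensities.
milling machine: 91.0 − 20·log₁₀(12.3/1.8) = 91.0 − 16.69 = 74.31 dB.
conveyor drive: 89.1 − 20·log₁₀(24.8/1.8) = 89.1 − 22.78 = 66.32 dB.
Σ 10^(L/10) = 3.124e+07 → L_total = 10·log₁₀(3.124e+07) = 74.95 dB.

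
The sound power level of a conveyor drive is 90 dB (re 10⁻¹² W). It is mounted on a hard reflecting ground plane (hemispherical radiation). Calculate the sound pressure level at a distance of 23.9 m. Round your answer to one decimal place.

Free-field hemispherical radiation: L_p = L_w − 10·log₁₀(2π·r²), r = 23.9 m.
2π·r² = 3589 m², 10·log₁₀ of that is 35.550 dB.
L_p = 90 − 35.550 = 54.45 dB.

54.5 dB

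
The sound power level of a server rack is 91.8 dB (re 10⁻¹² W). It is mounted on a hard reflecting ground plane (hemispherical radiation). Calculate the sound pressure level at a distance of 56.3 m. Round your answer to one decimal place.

48.8 dB

L_p = L_w − 10·log₁₀(2π·r²) with r = 56.3 m.
2π·r² = 1.992e+04 m², 10·log₁₀ of that is 42.992 dB.
L_p = 91.8 − 42.992 = 48.81 dB.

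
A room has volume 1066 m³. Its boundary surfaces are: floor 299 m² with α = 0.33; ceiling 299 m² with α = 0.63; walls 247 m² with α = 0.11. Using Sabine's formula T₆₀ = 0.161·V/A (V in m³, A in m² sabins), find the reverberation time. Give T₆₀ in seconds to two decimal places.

0.55 s

Summing Sᵢαᵢ: 299·0.33 + 299·0.63 + 247·0.11 = 314.21 m².
T₆₀ = 0.161 × 1066 / 314.21 = 0.546 s.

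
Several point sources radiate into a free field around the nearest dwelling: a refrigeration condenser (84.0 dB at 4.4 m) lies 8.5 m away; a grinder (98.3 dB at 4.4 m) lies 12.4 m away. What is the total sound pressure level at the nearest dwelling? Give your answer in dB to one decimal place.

Apply inverse-square spreading to bring every level to the receiver, then sum 10^(L/10).
refrigeration condenser: 84.0 − 20·log₁₀(8.5/4.4) = 84.0 − 5.72 = 78.28 dB.
grinder: 98.3 − 20·log₁₀(12.4/4.4) = 98.3 − 9.00 = 89.30 dB.
Σ 10^(L/10) = 9.186e+08 → L_total = 10·log₁₀(9.186e+08) = 89.63 dB.

89.6 dB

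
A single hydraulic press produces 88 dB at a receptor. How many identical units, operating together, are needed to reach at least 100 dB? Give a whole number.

16

Need L₁ + 10·log₁₀ N ≥ 100, i.e. log₁₀ N ≥ 1.20.
N ≥ 10^(12.0/10) = 15.849, so N = 16.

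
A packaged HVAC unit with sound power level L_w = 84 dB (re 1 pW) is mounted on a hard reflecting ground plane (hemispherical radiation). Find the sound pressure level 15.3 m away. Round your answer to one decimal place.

52.3 dB

The power spreads over a hemisphere of area 2π·r², so L_p = L_w − 10·log₁₀(2π·r²).
2π·r² = 1471 m², 10·log₁₀ of that is 31.676 dB.
L_p = 84 − 31.676 = 52.32 dB.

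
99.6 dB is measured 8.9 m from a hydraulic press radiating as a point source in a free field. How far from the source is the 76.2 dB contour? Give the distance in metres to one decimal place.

Point-source spreading drops the level by 20·log₁₀(r₂/r₁); inverting, r₂/r₁ = 10^(ΔL/20).
r₂ = 8.9·10^((99.6−76.2)/20) = 8.9·10^(23.4/20) = 131.64 m.

131.6 m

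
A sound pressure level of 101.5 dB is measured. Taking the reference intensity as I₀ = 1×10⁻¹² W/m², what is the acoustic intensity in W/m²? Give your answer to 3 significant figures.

I/I₀ = 10^(101.5/10) = 1.413e+10, so I = 1.413e+10 × 10⁻¹² W/m².

0.0141 W/m²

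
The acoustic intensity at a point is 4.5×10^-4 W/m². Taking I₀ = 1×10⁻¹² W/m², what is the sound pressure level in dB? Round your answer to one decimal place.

Dividing by I₀ shifts the exponent by 12: I/I₀ = 4.5×10^8.
L = 10·(0.6532 + 8) = 86.53 dB.

86.5 dB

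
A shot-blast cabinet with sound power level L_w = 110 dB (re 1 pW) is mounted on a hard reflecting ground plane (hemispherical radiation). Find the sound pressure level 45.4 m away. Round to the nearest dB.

69 dB

Free-field hemispherical radiation: L_p = L_w − 10·log₁₀(2π·r²), r = 45.4 m.
2π·r² = 1.295e+04 m², 10·log₁₀ of that is 41.123 dB.
L_p = 110 − 41.123 = 68.88 dB.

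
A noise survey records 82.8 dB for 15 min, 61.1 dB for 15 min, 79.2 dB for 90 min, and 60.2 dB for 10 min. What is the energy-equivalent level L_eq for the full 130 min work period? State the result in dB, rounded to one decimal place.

79.0 dB

L_eq = 10·log₁₀[(1/T)·Σ tᵢ·10^(Lᵢ/10)] with T = 130 min.
Σ tᵢ·10^(Lᵢ/10) = 15·10^(82.8/10) + 15·10^(61.1/10) + 90·10^(79.2/10) + 10·10^(60.2/10) = 1.037e+10.
L_eq = 10·log₁₀(1.037e+10/130) = 79.02 dB.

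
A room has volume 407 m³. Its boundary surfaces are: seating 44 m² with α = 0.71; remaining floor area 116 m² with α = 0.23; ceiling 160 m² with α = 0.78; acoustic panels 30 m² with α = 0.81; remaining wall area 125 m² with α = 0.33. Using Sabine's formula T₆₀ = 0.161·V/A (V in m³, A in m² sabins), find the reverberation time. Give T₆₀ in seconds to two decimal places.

0.26 s

Total absorption A = 44·0.71 + 116·0.23 + 160·0.78 + 30·0.81 + 125·0.33 = 248.27 m² sabins.
T₆₀ = 0.161·V/A = 0.161·407/248.27 = 0.264 s.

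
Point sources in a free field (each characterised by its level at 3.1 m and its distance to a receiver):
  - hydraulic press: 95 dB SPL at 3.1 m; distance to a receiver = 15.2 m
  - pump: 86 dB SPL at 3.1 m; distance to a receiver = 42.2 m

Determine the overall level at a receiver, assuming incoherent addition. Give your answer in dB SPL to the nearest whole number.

81 dB SPL

Propagate each source to the receiver with L = L_ref − 20·log₁₀(r/r_ref), then add intensities.
hydraulic press: 95 − 20·log₁₀(15.2/3.1) = 95 − 13.81 = 81.19 dB SPL.
pump: 86 − 20·log₁₀(42.2/3.1) = 86 − 22.68 = 63.32 dB SPL.
Σ 10^(L/10) = 1.337e+08 → L_total = 10·log₁₀(1.337e+08) = 81.26 dB SPL.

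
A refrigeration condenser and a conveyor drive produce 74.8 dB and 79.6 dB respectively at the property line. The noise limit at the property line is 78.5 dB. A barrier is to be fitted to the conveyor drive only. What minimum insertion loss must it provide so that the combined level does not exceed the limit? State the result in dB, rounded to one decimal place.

3.5 dB

Fixed contribution from the other source: Σ 10^(L/10) = 10^(74.8/10) = 3.020e+07 (74.80 dB).
To meet 78.5 dB overall, the treated conveyor drive may contribute at most 10^(78.5/10) − 3.020e+07 = 4.060e+07, i.e. 76.08 dB.
So the conveyor drive must be reduced from 79.6 to 76.08 dB: IL = 3.52 dB.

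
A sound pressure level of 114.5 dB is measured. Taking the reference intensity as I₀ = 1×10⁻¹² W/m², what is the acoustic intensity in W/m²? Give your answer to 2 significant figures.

0.28 W/m²

I/I₀ = 10^(114.5/10) = 2.818e+11, so I = 2.818e+11 × 10⁻¹² W/m².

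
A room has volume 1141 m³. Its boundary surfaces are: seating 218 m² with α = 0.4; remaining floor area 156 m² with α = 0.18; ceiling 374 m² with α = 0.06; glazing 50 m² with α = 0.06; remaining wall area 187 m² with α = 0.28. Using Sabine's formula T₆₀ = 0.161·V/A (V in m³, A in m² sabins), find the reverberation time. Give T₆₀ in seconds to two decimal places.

A = Σ Sᵢαᵢ = 218·0.4 + 156·0.18 + 374·0.06 + 50·0.06 + 187·0.28 = 193.08 m².
T₆₀ = 0.161 × 1141 / 193.08 = 0.951 s.

0.95 s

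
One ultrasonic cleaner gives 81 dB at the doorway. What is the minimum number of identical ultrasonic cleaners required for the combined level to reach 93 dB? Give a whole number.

The shortfall is 93 − 81 = 12.0 dB, and N units add 10·log₁₀ N, so need 10·log₁₀ N ≥ 12.0.
N ≥ 10^(12.0/10) = 15.849, so N = 16.

16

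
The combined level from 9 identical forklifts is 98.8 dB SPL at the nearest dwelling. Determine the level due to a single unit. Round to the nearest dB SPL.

89 dB SPL

9 equal contributions raise the level by 10·log₁₀ 9 = 9.542 dB, so each unit alone gives 98.8 − 9.542.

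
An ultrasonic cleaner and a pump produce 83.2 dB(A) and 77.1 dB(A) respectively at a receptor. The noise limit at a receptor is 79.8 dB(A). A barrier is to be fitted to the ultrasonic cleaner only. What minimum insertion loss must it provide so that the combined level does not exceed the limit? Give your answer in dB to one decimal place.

6.7 dB

Everything except the ultrasonic cleaner sums to 10^(77.1/10) = 5.129e+07 in linear terms, 77.10 dB(A).
The limit corresponds to 10^(79.8/10) = 9.550e+07; subtracting the fixed part leaves 4.421e+07 for the ultrasonic cleaner, i.e. 76.46 dB(A).
So the ultrasonic cleaner must be reduced from 83.2 to 76.46 dB(A): IL = 6.74 dB.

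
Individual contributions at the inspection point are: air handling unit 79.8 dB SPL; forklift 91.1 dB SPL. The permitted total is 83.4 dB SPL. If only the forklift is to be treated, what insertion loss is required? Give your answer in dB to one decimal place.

10.2 dB

The untreated sources together contribute 10^(79.8/10) = 9.550e+07, i.e. 79.80 dB SPL.
The limit corresponds to 10^(83.4/10) = 2.188e+08; subtracting the fixed part leaves 1.233e+08 for the forklift, i.e. 80.91 dB SPL.
So the forklift must be reduced from 91.1 to 80.91 dB SPL: IL = 10.19 dB.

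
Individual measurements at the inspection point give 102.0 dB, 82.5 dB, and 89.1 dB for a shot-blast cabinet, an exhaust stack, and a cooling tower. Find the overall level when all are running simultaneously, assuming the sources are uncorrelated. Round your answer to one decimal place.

102.3 dB

For uncorrelated sources the intensities add, so convert each level to linear form, sum, and take 10·log₁₀ of the total.
Σ 10^(L/10) = 10^(102.0/10) + 10^(82.5/10) + 10^(89.1/10) = 1.684e+10.
L_total = 10·log₁₀(1.684e+10) = 102.26 dB.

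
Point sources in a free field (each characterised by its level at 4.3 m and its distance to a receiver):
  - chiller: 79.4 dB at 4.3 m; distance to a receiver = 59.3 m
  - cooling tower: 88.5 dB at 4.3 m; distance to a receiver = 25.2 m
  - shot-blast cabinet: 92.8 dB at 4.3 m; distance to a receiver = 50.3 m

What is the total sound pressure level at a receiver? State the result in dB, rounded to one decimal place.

First find each source's level at the receiver (point-source: −20·log₁₀(r/r_ref)), then combine on an intensity basis.
chiller: 79.4 − 20·log₁₀(59.3/4.3) = 79.4 − 22.79 = 56.61 dB.
cooling tower: 88.5 − 20·log₁₀(25.2/4.3) = 88.5 − 15.36 = 73.14 dB.
shot-blast cabinet: 92.8 − 20·log₁₀(50.3/4.3) = 92.8 − 21.36 = 71.44 dB.
Σ 10^(L/10) = 3.500e+07 → L_total = 10·log₁₀(3.500e+07) = 75.44 dB.

75.4 dB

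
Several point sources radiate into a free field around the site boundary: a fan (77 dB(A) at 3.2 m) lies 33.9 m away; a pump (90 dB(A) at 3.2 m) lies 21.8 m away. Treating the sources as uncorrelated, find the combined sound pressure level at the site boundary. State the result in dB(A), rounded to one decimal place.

73.4 dB(A)

Apply inverse-square spreading to bring every level to the receiver, then sum 10^(L/10).
fan: 77 − 20·log₁₀(33.9/3.2) = 77 − 20.50 = 56.50 dB(A).
pump: 90 − 20·log₁₀(21.8/3.2) = 90 − 16.67 = 73.33 dB(A).
Σ 10^(L/10) = 2.199e+07 → L_total = 10·log₁₀(2.199e+07) = 73.42 dB(A).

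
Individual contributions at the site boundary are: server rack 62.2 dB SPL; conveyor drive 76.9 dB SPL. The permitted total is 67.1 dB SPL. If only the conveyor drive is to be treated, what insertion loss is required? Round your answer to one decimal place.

Everything except the conveyor drive sums to 10^(62.2/10) = 1.660e+06 in linear terms, 62.20 dB SPL.
The limit corresponds to 10^(67.1/10) = 5.129e+06; subtracting the fixed part leaves 3.469e+06 for the conveyor drive, i.e. 65.40 dB SPL.
Required insertion loss = 76.9 − 65.40 = 11.50 dB.

11.5 dB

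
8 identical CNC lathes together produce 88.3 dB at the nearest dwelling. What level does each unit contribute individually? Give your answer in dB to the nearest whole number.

79 dB

Dividing the total intensity by 8 lowers the level by 10·log₁₀ 8 = 9.031 dB: L₁ = 88.3 − 9.031.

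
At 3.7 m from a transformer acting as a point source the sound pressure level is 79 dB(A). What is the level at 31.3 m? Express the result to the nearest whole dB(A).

For a point source, L₂ = L₁ − 20·log₁₀(r₂/r₁).
L₂ = 79 − 20·log₁₀(31.3/3.7) = 79 − 18.547 = 60.45 dB(A).

60 dB(A)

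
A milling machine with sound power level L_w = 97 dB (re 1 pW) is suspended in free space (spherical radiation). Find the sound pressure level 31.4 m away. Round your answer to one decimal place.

Free-field spherical radiation: L_p = L_w − 10·log₁₀(4π·r²), r = 31.4 m.
4π·r² = 1.239e+04 m², 10·log₁₀ of that is 40.931 dB.
L_p = 97 − 40.931 = 56.07 dB.

56.1 dB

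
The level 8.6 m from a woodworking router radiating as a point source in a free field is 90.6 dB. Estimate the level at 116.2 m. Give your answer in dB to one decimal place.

68.0 dB

Spherical spreading from a point source gives a 20·log₁₀(r₂/r₁) drop.
L₂ = 90.6 − 20·log₁₀(116.2/8.6) = 90.6 − 22.614 = 67.99 dB.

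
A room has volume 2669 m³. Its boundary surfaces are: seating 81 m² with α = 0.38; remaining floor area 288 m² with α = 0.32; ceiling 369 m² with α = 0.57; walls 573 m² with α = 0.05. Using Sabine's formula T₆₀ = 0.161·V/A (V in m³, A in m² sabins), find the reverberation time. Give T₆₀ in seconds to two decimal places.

1.19 s

Summing Sᵢαᵢ: 81·0.38 + 288·0.32 + 369·0.57 + 573·0.05 = 361.92 m².
T₆₀ = 0.161 × 2669 / 361.92 = 1.187 s.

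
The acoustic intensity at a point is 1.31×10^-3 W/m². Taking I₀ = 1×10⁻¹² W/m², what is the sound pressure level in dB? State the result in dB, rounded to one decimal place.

91.2 dB

L = 10·log₁₀(I/I₀) = 10·log₁₀(1.31×10^-3/10⁻¹²) = 10·log₁₀(1.31×10^9).
L = 10·(0.1173 + 9) = 91.17 dB.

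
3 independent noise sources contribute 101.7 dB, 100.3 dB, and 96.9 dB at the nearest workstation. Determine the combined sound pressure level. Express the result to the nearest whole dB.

105 dB

For uncorrelated sources the intensities add, so convert each level to linear form, sum, and take 10·log₁₀ of the total.
Σ 10^(L/10) = 10^(101.7/10) + 10^(100.3/10) + 10^(96.9/10) = 3.040e+10.
L_total = 10·log₁₀(3.040e+10) = 104.83 dB.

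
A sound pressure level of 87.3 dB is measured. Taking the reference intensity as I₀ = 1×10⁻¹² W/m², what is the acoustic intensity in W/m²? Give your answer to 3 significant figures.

0.000537 W/m²

I = I₀·10^(L/10) = 10⁻¹² × 10^(87.3/10) = 10^(-3.270).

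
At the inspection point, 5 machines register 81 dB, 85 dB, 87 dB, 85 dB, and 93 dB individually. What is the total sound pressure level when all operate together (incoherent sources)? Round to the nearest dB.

95 dB

For uncorrelated sources the intensities add, so convert each level to linear form, sum, and take 10·log₁₀ of the total.
Σ 10^(L/10) = 10^(81/10) + 10^(85/10) + 10^(87/10) + 10^(85/10) + 10^(93/10) = 3.255e+09.
L_total = 10·log₁₀(3.255e+09) = 95.13 dB.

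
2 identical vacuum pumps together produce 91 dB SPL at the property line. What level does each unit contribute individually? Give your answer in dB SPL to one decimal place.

88.0 dB SPL

For N identical incoherent sources L_total = L₁ + 10·log₁₀ N, so L₁ = 91 − 10·log₁₀(2) = 91 − 3.010.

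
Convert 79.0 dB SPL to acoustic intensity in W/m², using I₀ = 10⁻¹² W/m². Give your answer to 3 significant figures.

7.94e-05 W/m²

L = 10·log₁₀(I/I₀) ⇒ I = I₀·10^(L/10) = 10⁻¹² × 10^7.90.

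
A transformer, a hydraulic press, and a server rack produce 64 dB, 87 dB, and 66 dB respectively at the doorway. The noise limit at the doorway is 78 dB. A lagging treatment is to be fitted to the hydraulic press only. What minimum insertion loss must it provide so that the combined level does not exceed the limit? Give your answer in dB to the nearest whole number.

The untreated sources together contribute 10^(64/10) + 10^(66/10) = 6.493e+06, i.e. 68.12 dB.
To meet 78 dB overall, the treated hydraulic press may contribute at most 10^(78/10) − 6.493e+06 = 5.660e+07, i.e. 77.53 dB.
Required insertion loss = 87 − 77.53 = 9.47 dB.

9 dB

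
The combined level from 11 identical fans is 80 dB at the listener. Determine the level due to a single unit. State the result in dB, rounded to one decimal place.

69.6 dB

Dividing the total intensity by 11 lowers the level by 10·log₁₀ 11 = 10.414 dB: L₁ = 80 − 10.414.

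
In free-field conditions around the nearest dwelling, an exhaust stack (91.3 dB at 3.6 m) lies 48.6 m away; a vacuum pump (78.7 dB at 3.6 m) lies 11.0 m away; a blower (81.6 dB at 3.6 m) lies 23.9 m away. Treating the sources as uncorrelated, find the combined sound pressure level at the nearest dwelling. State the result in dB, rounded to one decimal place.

Propagate each source to the receiver with L = L_ref − 20·log₁₀(r/r_ref), then add intensities.
exhaust stack: 91.3 − 20·log₁₀(48.6/3.6) = 91.3 − 22.61 = 68.69 dB.
vacuum pump: 78.7 − 20·log₁₀(11.0/3.6) = 78.7 − 9.70 = 69.00 dB.
blower: 81.6 − 20·log₁₀(23.9/3.6) = 81.6 − 16.44 = 65.16 dB.
Σ 10^(L/10) = 1.862e+07 → L_total = 10·log₁₀(1.862e+07) = 72.70 dB.

72.7 dB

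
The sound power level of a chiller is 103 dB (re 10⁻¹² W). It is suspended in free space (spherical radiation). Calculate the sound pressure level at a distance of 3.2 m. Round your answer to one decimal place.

The power spreads over a sphere of area 4π·r², so L_p = L_w − 10·log₁₀(4π·r²).
4π·r² = 128.7 m², 10·log₁₀ of that is 21.095 dB.
L_p = 103 − 21.095 = 81.90 dB.

81.9 dB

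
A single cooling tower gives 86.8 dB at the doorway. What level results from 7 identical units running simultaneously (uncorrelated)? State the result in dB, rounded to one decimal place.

With 7 equal, uncorrelated contributions the intensity is 7× that of one unit, giving a rise of 10·log₁₀ 7.
L_total = 86.8 + 10·log₁₀(7) = 86.8 + 8.451 = 95.25 dB.

95.3 dB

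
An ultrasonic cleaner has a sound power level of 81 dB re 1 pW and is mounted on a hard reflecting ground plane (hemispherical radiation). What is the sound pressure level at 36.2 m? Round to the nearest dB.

Free-field hemispherical radiation: L_p = L_w − 10·log₁₀(2π·r²), r = 36.2 m.
2π·r² = 8234 m², 10·log₁₀ of that is 39.156 dB.
L_p = 81 − 39.156 = 41.84 dB.

42 dB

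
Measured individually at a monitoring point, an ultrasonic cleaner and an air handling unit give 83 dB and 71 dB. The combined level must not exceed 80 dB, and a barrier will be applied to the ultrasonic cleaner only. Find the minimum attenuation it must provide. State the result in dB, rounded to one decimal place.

3.6 dB

Everything except the ultrasonic cleaner sums to 10^(71/10) = 1.259e+07 in linear terms, 71.00 dB.
The limit corresponds to 10^(80/10) = 1.000e+08; subtracting the fixed part leaves 8.741e+07 for the ultrasonic cleaner, i.e. 79.42 dB.
So the ultrasonic cleaner must be reduced from 83 to 79.42 dB: IL = 3.58 dB.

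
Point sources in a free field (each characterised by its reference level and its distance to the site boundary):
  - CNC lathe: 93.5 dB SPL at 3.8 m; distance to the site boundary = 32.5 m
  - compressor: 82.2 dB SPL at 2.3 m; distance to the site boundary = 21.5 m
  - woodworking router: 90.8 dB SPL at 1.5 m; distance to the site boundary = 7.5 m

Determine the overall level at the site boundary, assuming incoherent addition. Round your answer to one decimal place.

79.1 dB SPL

Apply inverse-square spreading to bring every level to the receiver, then sum 10^(L/10).
CNC lathe: 93.5 − 20·log₁₀(32.5/3.8) = 93.5 − 18.64 = 74.86 dB SPL.
compressor: 82.2 − 20·log₁₀(21.5/2.3) = 82.2 − 19.41 = 62.79 dB SPL.
woodworking router: 90.8 − 20·log₁₀(7.5/1.5) = 90.8 − 13.98 = 76.82 dB SPL.
Σ 10^(L/10) = 8.060e+07 → L_total = 10·log₁₀(8.060e+07) = 79.06 dB SPL.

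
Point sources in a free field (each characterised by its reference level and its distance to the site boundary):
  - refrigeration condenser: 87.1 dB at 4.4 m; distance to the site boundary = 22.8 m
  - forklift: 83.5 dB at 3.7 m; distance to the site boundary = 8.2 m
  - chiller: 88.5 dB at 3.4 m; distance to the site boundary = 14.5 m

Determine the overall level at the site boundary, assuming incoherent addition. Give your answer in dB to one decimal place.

Propagate each source to the receiver with L = L_ref − 20·log₁₀(r/r_ref), then add intensities.
refrigeration condenser: 87.1 − 20·log₁₀(22.8/4.4) = 87.1 − 14.29 = 72.81 dB.
forklift: 83.5 − 20·log₁₀(8.2/3.7) = 83.5 − 6.91 = 76.59 dB.
chiller: 88.5 − 20·log₁₀(14.5/3.4) = 88.5 − 12.60 = 75.90 dB.
Σ 10^(L/10) = 1.036e+08 → L_total = 10·log₁₀(1.036e+08) = 80.15 dB.

80.2 dB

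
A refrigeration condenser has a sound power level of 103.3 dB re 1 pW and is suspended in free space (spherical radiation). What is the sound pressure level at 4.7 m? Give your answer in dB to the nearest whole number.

79 dB

Free-field spherical radiation: L_p = L_w − 10·log₁₀(4π·r²), r = 4.7 m.
4π·r² = 277.6 m², 10·log₁₀ of that is 24.434 dB.
L_p = 103.3 − 24.434 = 78.87 dB.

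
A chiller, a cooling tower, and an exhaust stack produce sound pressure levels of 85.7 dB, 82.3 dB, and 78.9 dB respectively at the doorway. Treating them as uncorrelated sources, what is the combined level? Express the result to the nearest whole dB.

Incoherent sources combine by intensity addition: L_total = 10·log₁₀(Σ 10^(L_i/10)).
Σ 10^(L/10) = 10^(85.7/10) + 10^(82.3/10) + 10^(78.9/10) = 6.190e+08.
L_total = 10·log₁₀(6.190e+08) = 87.92 dB.

88 dB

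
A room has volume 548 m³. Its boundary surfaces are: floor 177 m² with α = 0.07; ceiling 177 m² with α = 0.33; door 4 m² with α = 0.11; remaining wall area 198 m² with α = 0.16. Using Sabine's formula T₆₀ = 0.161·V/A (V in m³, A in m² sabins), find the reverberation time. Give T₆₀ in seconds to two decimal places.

A = Σ Sᵢαᵢ = 177·0.07 + 177·0.33 + 4·0.11 + 198·0.16 = 102.92 m².
T₆₀ = 0.161 × 548 / 102.92 = 0.857 s.

0.86 s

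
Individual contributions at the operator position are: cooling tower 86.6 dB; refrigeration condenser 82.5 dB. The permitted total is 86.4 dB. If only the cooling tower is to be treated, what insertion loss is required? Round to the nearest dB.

2 dB

Everything except the cooling tower sums to 10^(82.5/10) = 1.778e+08 in linear terms, 82.50 dB.
To meet 86.4 dB overall, the treated cooling tower may contribute at most 10^(86.4/10) − 1.778e+08 = 2.587e+08, i.e. 84.13 dB.
So the cooling tower must be reduced from 86.6 to 84.13 dB: IL = 2.47 dB.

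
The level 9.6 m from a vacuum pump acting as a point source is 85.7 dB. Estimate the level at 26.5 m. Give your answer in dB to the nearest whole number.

For a point source, L₂ = L₁ − 20·log₁₀(r₂/r₁).
L₂ = 85.7 − 20·log₁₀(26.5/9.6) = 85.7 − 8.819 = 76.88 dB.

77 dB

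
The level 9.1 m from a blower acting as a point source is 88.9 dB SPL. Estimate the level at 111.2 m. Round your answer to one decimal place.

67.2 dB SPL

Spherical spreading from a point source gives a 20·log₁₀(r₂/r₁) drop.
L₂ = 88.9 − 20·log₁₀(111.2/9.1) = 88.9 − 21.741 = 67.16 dB SPL.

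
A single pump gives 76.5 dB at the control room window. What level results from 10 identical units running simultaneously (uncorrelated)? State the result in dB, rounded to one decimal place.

L_total = L₁ + 10·log₁₀ N for N identical incoherent sources.
L_total = 76.5 + 10·log₁₀(10) = 76.5 + 10.000 = 86.50 dB.

86.5 dB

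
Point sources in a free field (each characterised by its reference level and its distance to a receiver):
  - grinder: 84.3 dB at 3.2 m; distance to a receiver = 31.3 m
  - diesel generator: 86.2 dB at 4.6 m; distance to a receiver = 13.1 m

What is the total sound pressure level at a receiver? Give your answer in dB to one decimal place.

77.3 dB

First find each source's level at the receiver (point-source: −20·log₁₀(r/r_ref)), then combine on an intensity basis.
grinder: 84.3 − 20·log₁₀(31.3/3.2) = 84.3 − 19.81 = 64.49 dB.
diesel generator: 86.2 − 20·log₁₀(13.1/4.6) = 86.2 − 9.09 = 77.11 dB.
Σ 10^(L/10) = 5.421e+07 → L_total = 10·log₁₀(5.421e+07) = 77.34 dB.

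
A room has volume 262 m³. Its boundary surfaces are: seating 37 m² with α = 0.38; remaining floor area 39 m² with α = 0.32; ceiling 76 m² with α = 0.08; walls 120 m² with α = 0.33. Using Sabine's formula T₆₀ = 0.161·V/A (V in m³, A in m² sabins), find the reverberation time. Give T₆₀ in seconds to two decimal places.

A = Σ Sᵢαᵢ = 37·0.38 + 39·0.32 + 76·0.08 + 120·0.33 = 72.22 m².
T₆₀ = 0.161·V/A = 0.161·262/72.22 = 0.584 s.

0.58 s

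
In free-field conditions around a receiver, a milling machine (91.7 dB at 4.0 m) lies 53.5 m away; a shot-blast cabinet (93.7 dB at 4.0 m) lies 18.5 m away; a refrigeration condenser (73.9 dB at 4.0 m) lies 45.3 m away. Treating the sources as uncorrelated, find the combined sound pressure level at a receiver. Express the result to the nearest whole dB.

Propagate each source to the receiver with L = L_ref − 20·log₁₀(r/r_ref), then add intensities.
milling machine: 91.7 − 20·log₁₀(53.5/4.0) = 91.7 − 22.53 = 69.17 dB.
shot-blast cabinet: 93.7 − 20·log₁₀(18.5/4.0) = 93.7 − 13.30 = 80.40 dB.
refrigeration condenser: 73.9 − 20·log₁₀(45.3/4.0) = 73.9 − 21.08 = 52.82 dB.
Σ 10^(L/10) = 1.181e+08 → L_total = 10·log₁₀(1.181e+08) = 80.72 dB.

81 dB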